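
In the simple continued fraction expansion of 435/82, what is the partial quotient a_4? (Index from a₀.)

435 = 5·82 + 25   →  a_0 = 5
82 = 3·25 + 7   →  a_1 = 3
25 = 3·7 + 4   →  a_2 = 3
7 = 1·4 + 3   →  a_3 = 1
4 = 1·3 + 1   →  a_4 = 1

1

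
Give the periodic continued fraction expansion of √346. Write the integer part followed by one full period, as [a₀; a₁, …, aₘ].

a₀ = ⌊√346⌋ = 18.
With m₀=0, d₀=1 and mₖ₊₁ = dₖaₖ − mₖ, dₖ₊₁ = (n − mₖ₊₁²)/dₖ, aₖ₊₁ = ⌊(a₀+mₖ₊₁)/dₖ₊₁⌋:
  k=1: m=18, d=22, a=1
  k=2: m=4, d=15, a=1
  k=3: m=11, d=15, a=1
  k=4: m=4, d=22, a=1
  k=5: m=18, d=1, a=36
d=1 and a=2a₀=36 at k=5, so the next step gives (m, d) = (18, 22) again — its k=1 value — and the period has length 5.

[18; 1, 1, 1, 1, 36]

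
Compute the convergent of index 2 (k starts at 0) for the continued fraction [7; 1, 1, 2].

15/2

Using pₖ = aₖpₖ₋₁ + pₖ₋₂, qₖ = aₖqₖ₋₁ + qₖ₋₂ (with p₋₁=1, p₋₂=0, q₋₁=0, q₋₂=1):
  k=0: a=7, p=7, q=1
  k=1: a=1, p=8, q=1
  k=2: a=1, p=15, q=2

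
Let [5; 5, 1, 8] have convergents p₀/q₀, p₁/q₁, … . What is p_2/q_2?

Using pₖ = aₖpₖ₋₁ + pₖ₋₂, qₖ = aₖqₖ₋₁ + qₖ₋₂ (with p₋₁=1, p₋₂=0, q₋₁=0, q₋₂=1):
  k=0: a=5, p=5, q=1
  k=1: a=5, p=26, q=5
  k=2: a=1, p=31, q=6

31/6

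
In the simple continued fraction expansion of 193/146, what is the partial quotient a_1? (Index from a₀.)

3

193 = 1·146 + 47   →  a_0 = 1
146 = 3·47 + 5   →  a_1 = 3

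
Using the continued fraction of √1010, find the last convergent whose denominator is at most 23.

286/9

√1010 = [31; 1, 3, 1, 1, 3, 1, 62, …] (period length 7).
Convergents:
  p_0/q_0 = 31/1
  p_1/q_1 = 32/1
  p_2/q_2 = 127/4
  p_3/q_3 = 159/5
  p_4/q_4 = 286/9
  p_5/q_5 = 1017/32
q_4 = 9 ≤ 23 < 32 = q_5, so the answer is 286/9.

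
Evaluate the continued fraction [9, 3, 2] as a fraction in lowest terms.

65/7

Using pₖ = aₖpₖ₋₁ + pₖ₋₂ and qₖ = aₖqₖ₋₁ + qₖ₋₂:
  k=0: a=9, p=9, q=1
  k=1: a=3, p=28, q=3
  k=2: a=2, p=65, q=7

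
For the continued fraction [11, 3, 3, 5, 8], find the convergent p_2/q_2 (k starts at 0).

113/10

Using pₖ = aₖpₖ₋₁ + pₖ₋₂, qₖ = aₖqₖ₋₁ + qₖ₋₂ (with p₋₁=1, p₋₂=0, q₋₁=0, q₋₂=1):
  k=0: a=11, p=11, q=1
  k=1: a=3, p=34, q=3
  k=2: a=3, p=113, q=10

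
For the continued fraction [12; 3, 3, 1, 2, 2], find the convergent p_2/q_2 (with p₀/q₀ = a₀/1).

Using pₖ = aₖpₖ₋₁ + pₖ₋₂, qₖ = aₖqₖ₋₁ + qₖ₋₂ (with p₋₁=1, p₋₂=0, q₋₁=0, q₋₂=1):
  k=0: a=12, p=12, q=1
  k=1: a=3, p=37, q=3
  k=2: a=3, p=123, q=10

123/10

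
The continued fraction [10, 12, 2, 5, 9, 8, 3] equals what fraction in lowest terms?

321168/31861

Fold from the inside: start with 3/1.
  8 + 1/3 = 25/3
  9 + 3/25 = 228/25
  5 + 25/228 = 1165/228
  2 + 228/1165 = 2558/1165
  12 + 1165/2558 = 31861/2558
  10 + 2558/31861 = 321168/31861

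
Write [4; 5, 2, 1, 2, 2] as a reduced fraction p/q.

Fold from the inside: start with 2/1.
  2 + 1/2 = 5/2
  1 + 2/5 = 7/5
  2 + 5/7 = 19/7
  5 + 7/19 = 102/19
  4 + 19/102 = 427/102

427/102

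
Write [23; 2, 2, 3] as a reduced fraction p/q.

Fold from the inside: start with 3/1.
  2 + 1/3 = 7/3
  2 + 3/7 = 17/7
  23 + 7/17 = 398/17

398/17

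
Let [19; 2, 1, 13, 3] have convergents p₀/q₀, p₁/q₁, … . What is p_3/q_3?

793/41

Using pₖ = aₖpₖ₋₁ + pₖ₋₂, qₖ = aₖqₖ₋₁ + qₖ₋₂ (with p₋₁=1, p₋₂=0, q₋₁=0, q₋₂=1):
  k=0: a=19, p=19, q=1
  k=1: a=2, p=39, q=2
  k=2: a=1, p=58, q=3
  k=3: a=13, p=793, q=41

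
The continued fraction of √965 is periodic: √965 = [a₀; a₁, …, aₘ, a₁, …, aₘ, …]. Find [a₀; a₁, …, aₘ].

a₀ = ⌊√965⌋ = 31.
With m₀=0, d₀=1 and mₖ₊₁ = dₖaₖ − mₖ, dₖ₊₁ = (n − mₖ₊₁²)/dₖ, aₖ₊₁ = ⌊(a₀+mₖ₊₁)/dₖ₊₁⌋:
  k=1: m=31, d=4, a=15
  k=2: m=29, d=31, a=1
  k=3: m=2, d=31, a=1
  k=4: m=29, d=4, a=15
  k=5: m=31, d=1, a=62
d=1 and a=2a₀=62 at k=5, so the next step gives (m, d) = (31, 4) again — its k=1 value — and the period has length 5.

[31; 15, 1, 1, 15, 62]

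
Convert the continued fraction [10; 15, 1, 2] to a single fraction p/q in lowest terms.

473/47

Using pₖ = aₖpₖ₋₁ + pₖ₋₂ and qₖ = aₖqₖ₋₁ + qₖ₋₂:
  k=0: a=10, p=10, q=1
  k=1: a=15, p=151, q=15
  k=2: a=1, p=161, q=16
  k=3: a=2, p=473, q=47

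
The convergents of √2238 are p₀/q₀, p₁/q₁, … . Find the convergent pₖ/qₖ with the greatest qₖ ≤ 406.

18923/400

√2238 = [47; 3, 3, 1, 30, 1, 3, 3, 94, …] (period length 8).
Convergents:
  p_0/q_0 = 47/1
  p_1/q_1 = 142/3
  p_2/q_2 = 473/10
  p_3/q_3 = 615/13
  p_4/q_4 = 18923/400
  p_5/q_5 = 19538/413
q_4 = 400 ≤ 406 < 413 = q_5, so the answer is 18923/400.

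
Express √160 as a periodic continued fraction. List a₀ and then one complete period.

[12; 1, 1, 1, 5, 1, 1, 1, 24]

a₀ = ⌊√160⌋ = 12.
With m₀=0, d₀=1 and mₖ₊₁ = dₖaₖ − mₖ, dₖ₊₁ = (n − mₖ₊₁²)/dₖ, aₖ₊₁ = ⌊(a₀+mₖ₊₁)/dₖ₊₁⌋:
  k=1: m=12, d=16, a=1
  k=2: m=4, d=9, a=1
  k=3: m=5, d=15, a=1
  k=4: m=10, d=4, a=5
  k=5: m=10, d=15, a=1
  k=6: m=5, d=9, a=1
  k=7: m=4, d=16, a=1
  k=8: m=12, d=1, a=24
d=1 and a=2a₀=24 at k=8, so the next step gives (m, d) = (12, 16) again — its k=1 value — and the period has length 8.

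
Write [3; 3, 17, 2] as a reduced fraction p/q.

356/107

Using pₖ = aₖpₖ₋₁ + pₖ₋₂ and qₖ = aₖqₖ₋₁ + qₖ₋₂:
  k=0: a=3, p=3, q=1
  k=1: a=3, p=10, q=3
  k=2: a=17, p=173, q=52
  k=3: a=2, p=356, q=107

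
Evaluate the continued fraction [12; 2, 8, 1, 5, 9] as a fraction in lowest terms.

Fold from the inside: start with 9/1.
  5 + 1/9 = 46/9
  1 + 9/46 = 55/46
  8 + 46/55 = 486/55
  2 + 55/486 = 1027/486
  12 + 486/1027 = 12810/1027

12810/1027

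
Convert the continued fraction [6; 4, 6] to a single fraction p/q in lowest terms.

156/25

Fold from the inside: start with 6/1.
  4 + 1/6 = 25/6
  6 + 6/25 = 156/25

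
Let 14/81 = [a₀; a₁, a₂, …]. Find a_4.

14 = 0·81 + 14   →  a_0 = 0
81 = 5·14 + 11   →  a_1 = 5
14 = 1·11 + 3   →  a_2 = 1
11 = 3·3 + 2   →  a_3 = 3
3 = 1·2 + 1   →  a_4 = 1

1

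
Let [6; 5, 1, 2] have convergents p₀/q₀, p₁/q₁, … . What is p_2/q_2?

37/6

Using pₖ = aₖpₖ₋₁ + pₖ₋₂, qₖ = aₖqₖ₋₁ + qₖ₋₂ (with p₋₁=1, p₋₂=0, q₋₁=0, q₋₂=1):
  k=0: a=6, p=6, q=1
  k=1: a=5, p=31, q=5
  k=2: a=1, p=37, q=6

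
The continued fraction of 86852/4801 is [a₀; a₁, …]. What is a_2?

16

86852 = 18·4801 + 434   →  a_0 = 18
4801 = 11·434 + 27   →  a_1 = 11
434 = 16·27 + 2   →  a_2 = 16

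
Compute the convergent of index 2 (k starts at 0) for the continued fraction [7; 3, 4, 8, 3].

Using pₖ = aₖpₖ₋₁ + pₖ₋₂, qₖ = aₖqₖ₋₁ + qₖ₋₂ (with p₋₁=1, p₋₂=0, q₋₁=0, q₋₂=1):
  k=0: a=7, p=7, q=1
  k=1: a=3, p=22, q=3
  k=2: a=4, p=95, q=13

95/13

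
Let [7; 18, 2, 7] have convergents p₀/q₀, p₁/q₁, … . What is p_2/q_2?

261/37

Using pₖ = aₖpₖ₋₁ + pₖ₋₂, qₖ = aₖqₖ₋₁ + qₖ₋₂ (with p₋₁=1, p₋₂=0, q₋₁=0, q₋₂=1):
  k=0: a=7, p=7, q=1
  k=1: a=18, p=127, q=18
  k=2: a=2, p=261, q=37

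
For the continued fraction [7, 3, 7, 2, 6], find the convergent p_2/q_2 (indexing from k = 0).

161/22

Using pₖ = aₖpₖ₋₁ + pₖ₋₂, qₖ = aₖqₖ₋₁ + qₖ₋₂ (with p₋₁=1, p₋₂=0, q₋₁=0, q₋₂=1):
  k=0: a=7, p=7, q=1
  k=1: a=3, p=22, q=3
  k=2: a=7, p=161, q=22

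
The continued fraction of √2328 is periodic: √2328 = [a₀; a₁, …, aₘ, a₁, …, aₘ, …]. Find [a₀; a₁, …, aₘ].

a₀ = ⌊√2328⌋ = 48.
With m₀=0, d₀=1 and mₖ₊₁ = dₖaₖ − mₖ, dₖ₊₁ = (n − mₖ₊₁²)/dₖ, aₖ₊₁ = ⌊(a₀+mₖ₊₁)/dₖ₊₁⌋:
  k=1: m=48, d=24, a=4
  k=2: m=48, d=1, a=96
d=1 and a=2a₀=96 at k=2, so the next step gives (m, d) = (48, 24) again — its k=1 value — and the period has length 2.

[48; 4, 96]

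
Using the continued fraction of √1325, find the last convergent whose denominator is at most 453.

13177/362

√1325 = [36; 2, 2, 72, …] (period length 3).
Convergents:
  p_0/q_0 = 36/1
  p_1/q_1 = 73/2
  p_2/q_2 = 182/5
  p_3/q_3 = 13177/362
  p_4/q_4 = 26536/729
q_3 = 362 ≤ 453 < 729 = q_4, so the answer is 13177/362.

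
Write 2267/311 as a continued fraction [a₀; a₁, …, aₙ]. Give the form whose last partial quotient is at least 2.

2267 = 7·311 + 90
311 = 3·90 + 41
90 = 2·41 + 8
41 = 5·8 + 1
8 = 8·1 + 0  (stop)
So 2267/311 = [7; 3, 2, 5, 8].

[7; 3, 2, 5, 8]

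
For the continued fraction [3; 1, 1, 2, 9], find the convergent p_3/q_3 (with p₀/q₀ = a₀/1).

Using pₖ = aₖpₖ₋₁ + pₖ₋₂, qₖ = aₖqₖ₋₁ + qₖ₋₂ (with p₋₁=1, p₋₂=0, q₋₁=0, q₋₂=1):
  k=0: a=3, p=3, q=1
  k=1: a=1, p=4, q=1
  k=2: a=1, p=7, q=2
  k=3: a=2, p=18, q=5

18/5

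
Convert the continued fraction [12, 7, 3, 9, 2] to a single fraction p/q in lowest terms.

5243/432

Using pₖ = aₖpₖ₋₁ + pₖ₋₂ and qₖ = aₖqₖ₋₁ + qₖ₋₂:
  k=0: a=12, p=12, q=1
  k=1: a=7, p=85, q=7
  k=2: a=3, p=267, q=22
  k=3: a=9, p=2488, q=205
  k=4: a=2, p=5243, q=432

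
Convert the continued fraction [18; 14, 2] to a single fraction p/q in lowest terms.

Fold from the inside: start with 2/1.
  14 + 1/2 = 29/2
  18 + 2/29 = 524/29

524/29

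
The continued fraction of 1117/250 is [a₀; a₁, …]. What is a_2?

7

1117 = 4·250 + 117   →  a_0 = 4
250 = 2·117 + 16   →  a_1 = 2
117 = 7·16 + 5   →  a_2 = 7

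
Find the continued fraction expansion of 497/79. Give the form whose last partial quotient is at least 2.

497 = 6*79 + 23
79 = 3*23 + 10
23 = 2*10 + 3
10 = 3*3 + 1
3 = 3*1 + 0  (stop)
So 497/79 = [6; 3, 2, 3, 3].

[6; 3, 2, 3, 3]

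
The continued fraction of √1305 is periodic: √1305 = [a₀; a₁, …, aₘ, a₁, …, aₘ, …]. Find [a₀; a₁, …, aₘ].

a₀ = ⌊√1305⌋ = 36.
With m₀=0, d₀=1 and mₖ₊₁ = dₖaₖ − mₖ, dₖ₊₁ = (n − mₖ₊₁²)/dₖ, aₖ₊₁ = ⌊(a₀+mₖ₊₁)/dₖ₊₁⌋:
  k=1: m=36, d=9, a=8
  k=2: m=36, d=1, a=72
d=1 and a=2a₀=72 at k=2, so the next step gives (m, d) = (36, 9) again — its k=1 value — and the period has length 2.

[36; 8, 72]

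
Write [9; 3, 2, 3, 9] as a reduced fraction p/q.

Fold from the inside: start with 9/1.
  3 + 1/9 = 28/9
  2 + 9/28 = 65/28
  3 + 28/65 = 223/65
  9 + 65/223 = 2072/223

2072/223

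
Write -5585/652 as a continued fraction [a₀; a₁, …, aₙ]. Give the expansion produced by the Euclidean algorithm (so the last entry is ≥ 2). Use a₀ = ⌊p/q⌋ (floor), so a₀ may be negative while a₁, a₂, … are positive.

[-9; 2, 3, 3, 2, 3, 1, 2]

-5585 = -9×652 + 283
652 = 2×283 + 86
283 = 3×86 + 25
86 = 3×25 + 11
25 = 2×11 + 3
11 = 3×3 + 2
3 = 1×2 + 1
2 = 2×1 + 0  (stop)
So -5585/652 = [-9; 2, 3, 3, 2, 3, 1, 2].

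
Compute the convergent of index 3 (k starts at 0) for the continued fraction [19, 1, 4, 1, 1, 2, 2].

Using pₖ = aₖpₖ₋₁ + pₖ₋₂, qₖ = aₖqₖ₋₁ + qₖ₋₂ (with p₋₁=1, p₋₂=0, q₋₁=0, q₋₂=1):
  k=0: a=19, p=19, q=1
  k=1: a=1, p=20, q=1
  k=2: a=4, p=99, q=5
  k=3: a=1, p=119, q=6

119/6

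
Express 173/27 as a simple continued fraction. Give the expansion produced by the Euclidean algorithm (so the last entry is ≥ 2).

[6; 2, 2, 5]

173 = 6×27 + 11
27 = 2×11 + 5
11 = 2×5 + 1
5 = 5×1 + 0  (stop)
So 173/27 = [6; 2, 2, 5].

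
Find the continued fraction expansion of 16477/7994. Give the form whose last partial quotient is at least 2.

16477 = 2×7994 + 489
7994 = 16×489 + 170
489 = 2×170 + 149
170 = 1×149 + 21
149 = 7×21 + 2
21 = 10×2 + 1
2 = 2×1 + 0  (stop)
So 16477/7994 = [2; 16, 2, 1, 7, 10, 2].

[2; 16, 2, 1, 7, 10, 2]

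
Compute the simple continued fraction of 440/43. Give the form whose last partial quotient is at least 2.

[10; 4, 3, 3]

440 = 10×43 + 10
43 = 4×10 + 3
10 = 3×3 + 1
3 = 3×1 + 0  (stop)
So 440/43 = [10; 4, 3, 3].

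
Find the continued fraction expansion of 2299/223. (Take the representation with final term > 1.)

[10; 3, 4, 3, 5]

2299 = 10*223 + 69
223 = 3*69 + 16
69 = 4*16 + 5
16 = 3*5 + 1
5 = 5*1 + 0  (stop)
So 2299/223 = [10; 3, 4, 3, 5].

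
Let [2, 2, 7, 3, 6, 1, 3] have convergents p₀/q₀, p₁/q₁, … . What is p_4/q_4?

733/297

Using pₖ = aₖpₖ₋₁ + pₖ₋₂, qₖ = aₖqₖ₋₁ + qₖ₋₂ (with p₋₁=1, p₋₂=0, q₋₁=0, q₋₂=1):
  k=0: a=2, p=2, q=1
  k=1: a=2, p=5, q=2
  k=2: a=7, p=37, q=15
  k=3: a=3, p=116, q=47
  k=4: a=6, p=733, q=297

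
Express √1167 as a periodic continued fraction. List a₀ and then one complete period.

[34; 6, 5, 11, 5, 6, 68]

a₀ = ⌊√1167⌋ = 34.
With m₀=0, d₀=1 and mₖ₊₁ = dₖaₖ − mₖ, dₖ₊₁ = (n − mₖ₊₁²)/dₖ, aₖ₊₁ = ⌊(a₀+mₖ₊₁)/dₖ₊₁⌋:
  k=1: m=34, d=11, a=6
  k=2: m=32, d=13, a=5
  k=3: m=33, d=6, a=11
  k=4: m=33, d=13, a=5
  k=5: m=32, d=11, a=6
  k=6: m=34, d=1, a=68
d=1 and a=2a₀=68 at k=6, so the next step gives (m, d) = (34, 11) again — its k=1 value — and the period has length 6.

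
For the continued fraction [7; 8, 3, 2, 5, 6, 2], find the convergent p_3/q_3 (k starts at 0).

413/58

Using pₖ = aₖpₖ₋₁ + pₖ₋₂, qₖ = aₖqₖ₋₁ + qₖ₋₂ (with p₋₁=1, p₋₂=0, q₋₁=0, q₋₂=1):
  k=0: a=7, p=7, q=1
  k=1: a=8, p=57, q=8
  k=2: a=3, p=178, q=25
  k=3: a=2, p=413, q=58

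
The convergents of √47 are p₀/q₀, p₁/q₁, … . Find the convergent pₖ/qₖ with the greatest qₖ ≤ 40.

48/7

√47 = [6; 1, 5, 1, 12, …] (period length 4).
Convergents:
  p_0/q_0 = 6/1
  p_1/q_1 = 7/1
  p_2/q_2 = 41/6
  p_3/q_3 = 48/7
  p_4/q_4 = 617/90
q_3 = 7 ≤ 40 < 90 = q_4, so the answer is 48/7.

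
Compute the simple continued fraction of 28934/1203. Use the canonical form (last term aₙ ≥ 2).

28934 = 24×1203 + 62
1203 = 19×62 + 25
62 = 2×25 + 12
25 = 2×12 + 1
12 = 12×1 + 0  (stop)
So 28934/1203 = [24; 19, 2, 2, 12].

[24; 19, 2, 2, 12]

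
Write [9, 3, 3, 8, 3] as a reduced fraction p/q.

2409/259

Fold from the inside: start with 3/1.
  8 + 1/3 = 25/3
  3 + 3/25 = 78/25
  3 + 25/78 = 259/78
  9 + 78/259 = 2409/259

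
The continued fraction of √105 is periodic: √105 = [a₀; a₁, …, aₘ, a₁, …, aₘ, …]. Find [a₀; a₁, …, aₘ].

a₀ = ⌊√105⌋ = 10.

[10; 4, 20]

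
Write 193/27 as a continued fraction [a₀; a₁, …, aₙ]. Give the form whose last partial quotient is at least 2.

[7; 6, 1, 3]

193 = 7×27 + 4
27 = 6×4 + 3
4 = 1×3 + 1
3 = 3×1 + 0  (stop)
So 193/27 = [7; 6, 1, 3].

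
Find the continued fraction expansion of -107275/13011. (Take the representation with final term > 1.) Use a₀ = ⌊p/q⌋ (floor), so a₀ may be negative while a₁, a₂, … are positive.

[-9; 1, 3, 12, 8, 2, 15]

-107275 = -9*13011 + 9824
13011 = 1*9824 + 3187
9824 = 3*3187 + 263
3187 = 12*263 + 31
263 = 8*31 + 15
31 = 2*15 + 1
15 = 15*1 + 0  (stop)
So -107275/13011 = [-9; 1, 3, 12, 8, 2, 15].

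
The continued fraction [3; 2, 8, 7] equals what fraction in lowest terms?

420/121

Fold from the inside: start with 7/1.
  8 + 1/7 = 57/7
  2 + 7/57 = 121/57
  3 + 57/121 = 420/121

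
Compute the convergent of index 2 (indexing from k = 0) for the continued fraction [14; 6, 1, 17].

99/7

Using pₖ = aₖpₖ₋₁ + pₖ₋₂, qₖ = aₖqₖ₋₁ + qₖ₋₂ (with p₋₁=1, p₋₂=0, q₋₁=0, q₋₂=1):
  k=0: a=14, p=14, q=1
  k=1: a=6, p=85, q=6
  k=2: a=1, p=99, q=7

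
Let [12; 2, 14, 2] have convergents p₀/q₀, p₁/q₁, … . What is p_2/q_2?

362/29

Using pₖ = aₖpₖ₋₁ + pₖ₋₂, qₖ = aₖqₖ₋₁ + qₖ₋₂ (with p₋₁=1, p₋₂=0, q₋₁=0, q₋₂=1):
  k=0: a=12, p=12, q=1
  k=1: a=2, p=25, q=2
  k=2: a=14, p=362, q=29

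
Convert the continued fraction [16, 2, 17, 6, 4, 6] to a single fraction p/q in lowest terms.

Using pₖ = aₖpₖ₋₁ + pₖ₋₂ and qₖ = aₖqₖ₋₁ + qₖ₋₂:
  k=0: a=16, p=16, q=1
  k=1: a=2, p=33, q=2
  k=2: a=17, p=577, q=35
  k=3: a=6, p=3495, q=212
  k=4: a=4, p=14557, q=883
  k=5: a=6, p=90837, q=5510

90837/5510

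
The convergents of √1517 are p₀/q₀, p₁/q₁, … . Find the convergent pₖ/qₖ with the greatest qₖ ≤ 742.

√1517 = [38; 1, 18, 2, 18, 1, 76, …] (period length 6).
Convergents:
  p_0/q_0 = 38/1
  p_1/q_1 = 39/1
  p_2/q_2 = 740/19
  p_3/q_3 = 1519/39
  p_4/q_4 = 28082/721
  p_5/q_5 = 29601/760
q_4 = 721 ≤ 742 < 760 = q_5, so the answer is 28082/721.

28082/721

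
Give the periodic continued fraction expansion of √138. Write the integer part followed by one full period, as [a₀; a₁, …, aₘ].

a₀ = ⌊√138⌋ = 11.
With m₀=0, d₀=1 and mₖ₊₁ = dₖaₖ − mₖ, dₖ₊₁ = (n − mₖ₊₁²)/dₖ, aₖ₊₁ = ⌊(a₀+mₖ₊₁)/dₖ₊₁⌋:
  k=1: m=11, d=17, a=1
  k=2: m=6, d=6, a=2
  k=3: m=6, d=17, a=1
  k=4: m=11, d=1, a=22
d=1 and a=2a₀=22 at k=4, so the next step gives (m, d) = (11, 17) again — its k=1 value — and the period has length 4.

[11; 1, 2, 1, 22]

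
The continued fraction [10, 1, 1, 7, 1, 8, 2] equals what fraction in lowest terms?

Using pₖ = aₖpₖ₋₁ + pₖ₋₂ and qₖ = aₖqₖ₋₁ + qₖ₋₂:
  k=0: a=10, p=10, q=1
  k=1: a=1, p=11, q=1
  k=2: a=1, p=21, q=2
  k=3: a=7, p=158, q=15
  k=4: a=1, p=179, q=17
  k=5: a=8, p=1590, q=151
  k=6: a=2, p=3359, q=319

3359/319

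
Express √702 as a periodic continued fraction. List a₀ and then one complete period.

a₀ = ⌊√702⌋ = 26.
With m₀=0, d₀=1 and mₖ₊₁ = dₖaₖ − mₖ, dₖ₊₁ = (n − mₖ₊₁²)/dₖ, aₖ₊₁ = ⌊(a₀+mₖ₊₁)/dₖ₊₁⌋:
  k=1: m=26, d=26, a=2
  k=2: m=26, d=1, a=52
d=1 and a=2a₀=52 at k=2, so the next step gives (m, d) = (26, 26) again — its k=1 value — and the period has length 2.

[26; 2, 52]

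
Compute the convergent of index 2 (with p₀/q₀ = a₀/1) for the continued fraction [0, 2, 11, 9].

Using pₖ = aₖpₖ₋₁ + pₖ₋₂, qₖ = aₖqₖ₋₁ + qₖ₋₂ (with p₋₁=1, p₋₂=0, q₋₁=0, q₋₂=1):
  k=0: a=0, p=0, q=1
  k=1: a=2, p=1, q=2
  k=2: a=11, p=11, q=23

11/23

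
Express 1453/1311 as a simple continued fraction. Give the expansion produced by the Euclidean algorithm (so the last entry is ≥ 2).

1453 = 1*1311 + 142
1311 = 9*142 + 33
142 = 4*33 + 10
33 = 3*10 + 3
10 = 3*3 + 1
3 = 3*1 + 0  (stop)
So 1453/1311 = [1; 9, 4, 3, 3, 3].

[1; 9, 4, 3, 3, 3]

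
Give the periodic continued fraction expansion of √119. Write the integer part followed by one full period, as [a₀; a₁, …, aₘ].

[10; 1, 9, 1, 20]

a₀ = ⌊√119⌋ = 10.
With m₀=0, d₀=1 and mₖ₊₁ = dₖaₖ − mₖ, dₖ₊₁ = (n − mₖ₊₁²)/dₖ, aₖ₊₁ = ⌊(a₀+mₖ₊₁)/dₖ₊₁⌋:
  k=1: m=10, d=19, a=1
  k=2: m=9, d=2, a=9
  k=3: m=9, d=19, a=1
  k=4: m=10, d=1, a=20
d=1 and a=2a₀=20 at k=4, so the next step gives (m, d) = (10, 19) again — its k=1 value — and the period has length 4.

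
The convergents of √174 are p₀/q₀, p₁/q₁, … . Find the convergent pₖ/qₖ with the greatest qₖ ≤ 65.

277/21

√174 = [13; 5, 4, 5, 26, …] (period length 4).
Convergents:
  p_0/q_0 = 13/1
  p_1/q_1 = 66/5
  p_2/q_2 = 277/21
  p_3/q_3 = 1451/110
q_2 = 21 ≤ 65 < 110 = q_3, so the answer is 277/21.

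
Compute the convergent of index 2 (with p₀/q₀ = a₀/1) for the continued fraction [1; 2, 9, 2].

28/19

Using pₖ = aₖpₖ₋₁ + pₖ₋₂, qₖ = aₖqₖ₋₁ + qₖ₋₂ (with p₋₁=1, p₋₂=0, q₋₁=0, q₋₂=1):
  k=0: a=1, p=1, q=1
  k=1: a=2, p=3, q=2
  k=2: a=9, p=28, q=19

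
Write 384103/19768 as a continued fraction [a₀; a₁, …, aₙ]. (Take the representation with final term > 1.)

384103 = 19×19768 + 8511
19768 = 2×8511 + 2746
8511 = 3×2746 + 273
2746 = 10×273 + 16
273 = 17×16 + 1
16 = 16×1 + 0  (stop)
So 384103/19768 = [19; 2, 3, 10, 17, 16].

[19; 2, 3, 10, 17, 16]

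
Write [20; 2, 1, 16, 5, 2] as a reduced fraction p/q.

11309/556

Using pₖ = aₖpₖ₋₁ + pₖ₋₂ and qₖ = aₖqₖ₋₁ + qₖ₋₂:
  k=0: a=20, p=20, q=1
  k=1: a=2, p=41, q=2
  k=2: a=1, p=61, q=3
  k=3: a=16, p=1017, q=50
  k=4: a=5, p=5146, q=253
  k=5: a=2, p=11309, q=556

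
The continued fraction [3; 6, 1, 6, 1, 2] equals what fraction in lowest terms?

Fold from the inside: start with 2/1.
  1 + 1/2 = 3/2
  6 + 2/3 = 20/3
  1 + 3/20 = 23/20
  6 + 20/23 = 158/23
  3 + 23/158 = 497/158

497/158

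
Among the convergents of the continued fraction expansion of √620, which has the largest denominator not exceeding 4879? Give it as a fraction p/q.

111576/4481

√620 = [24; 1, 8, 1, 48, …] (period length 4).
Convergents:
  p_0/q_0 = 24/1
  p_1/q_1 = 25/1
  p_2/q_2 = 224/9
  p_3/q_3 = 249/10
  p_4/q_4 = 12176/489
  p_5/q_5 = 12425/499
  p_6/q_6 = 111576/4481
  p_7/q_7 = 124001/4980
q_6 = 4481 ≤ 4879 < 4980 = q_7, so the answer is 111576/4481.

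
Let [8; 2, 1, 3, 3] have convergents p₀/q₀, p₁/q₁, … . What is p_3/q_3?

Using pₖ = aₖpₖ₋₁ + pₖ₋₂, qₖ = aₖqₖ₋₁ + qₖ₋₂ (with p₋₁=1, p₋₂=0, q₋₁=0, q₋₂=1):
  k=0: a=8, p=8, q=1
  k=1: a=2, p=17, q=2
  k=2: a=1, p=25, q=3
  k=3: a=3, p=92, q=11

92/11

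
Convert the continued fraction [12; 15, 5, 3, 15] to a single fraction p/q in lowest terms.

44897/3721

Fold from the inside: start with 15/1.
  3 + 1/15 = 46/15
  5 + 15/46 = 245/46
  15 + 46/245 = 3721/245
  12 + 245/3721 = 44897/3721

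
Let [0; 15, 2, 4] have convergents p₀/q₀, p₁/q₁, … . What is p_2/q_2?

Using pₖ = aₖpₖ₋₁ + pₖ₋₂, qₖ = aₖqₖ₋₁ + qₖ₋₂ (with p₋₁=1, p₋₂=0, q₋₁=0, q₋₂=1):
  k=0: a=0, p=0, q=1
  k=1: a=15, p=1, q=15
  k=2: a=2, p=2, q=31

2/31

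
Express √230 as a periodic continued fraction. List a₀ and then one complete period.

[15; 6, 30]

a₀ = ⌊√230⌋ = 15.
With m₀=0, d₀=1 and mₖ₊₁ = dₖaₖ − mₖ, dₖ₊₁ = (n − mₖ₊₁²)/dₖ, aₖ₊₁ = ⌊(a₀+mₖ₊₁)/dₖ₊₁⌋:
  k=1: m=15, d=5, a=6
  k=2: m=15, d=1, a=30
d=1 and a=2a₀=30 at k=2, so the next step gives (m, d) = (15, 5) again — its k=1 value — and the period has length 2.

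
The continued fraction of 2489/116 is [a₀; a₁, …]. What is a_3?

2489 = 21·116 + 53   →  a_0 = 21
116 = 2·53 + 10   →  a_1 = 2
53 = 5·10 + 3   →  a_2 = 5
10 = 3·3 + 1   →  a_3 = 3

3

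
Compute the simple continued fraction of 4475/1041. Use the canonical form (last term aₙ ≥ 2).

[4; 3, 2, 1, 7, 3, 4]

4475 = 4·1041 + 311
1041 = 3·311 + 108
311 = 2·108 + 95
108 = 1·95 + 13
95 = 7·13 + 4
13 = 3·4 + 1
4 = 4·1 + 0  (stop)
So 4475/1041 = [4; 3, 2, 1, 7, 3, 4].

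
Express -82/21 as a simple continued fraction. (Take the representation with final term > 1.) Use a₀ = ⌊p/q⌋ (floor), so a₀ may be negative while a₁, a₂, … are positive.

[-4; 10, 2]

-82 = -4*21 + 2
21 = 10*2 + 1
2 = 2*1 + 0  (stop)
So -82/21 = [-4; 10, 2].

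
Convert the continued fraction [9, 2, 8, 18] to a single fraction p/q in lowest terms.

2917/308

Fold from the inside: start with 18/1.
  8 + 1/18 = 145/18
  2 + 18/145 = 308/145
  9 + 145/308 = 2917/308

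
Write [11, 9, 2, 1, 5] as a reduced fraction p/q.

1766/159

Fold from the inside: start with 5/1.
  1 + 1/5 = 6/5
  2 + 5/6 = 17/6
  9 + 6/17 = 159/17
  11 + 17/159 = 1766/159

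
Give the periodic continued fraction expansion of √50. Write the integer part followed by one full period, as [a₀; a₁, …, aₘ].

a₀ = ⌊√50⌋ = 7.

[7; 14]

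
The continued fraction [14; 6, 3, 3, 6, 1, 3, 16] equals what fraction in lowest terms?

409073/28892

Using pₖ = aₖpₖ₋₁ + pₖ₋₂ and qₖ = aₖqₖ₋₁ + qₖ₋₂:
  k=0: a=14, p=14, q=1
  k=1: a=6, p=85, q=6
  k=2: a=3, p=269, q=19
  k=3: a=3, p=892, q=63
  k=4: a=6, p=5621, q=397
  k=5: a=1, p=6513, q=460
  k=6: a=3, p=25160, q=1777
  k=7: a=16, p=409073, q=28892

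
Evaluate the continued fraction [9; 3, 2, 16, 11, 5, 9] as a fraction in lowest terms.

553010/59547

Using pₖ = aₖpₖ₋₁ + pₖ₋₂ and qₖ = aₖqₖ₋₁ + qₖ₋₂:
  k=0: a=9, p=9, q=1
  k=1: a=3, p=28, q=3
  k=2: a=2, p=65, q=7
  k=3: a=16, p=1068, q=115
  k=4: a=11, p=11813, q=1272
  k=5: a=5, p=60133, q=6475
  k=6: a=9, p=553010, q=59547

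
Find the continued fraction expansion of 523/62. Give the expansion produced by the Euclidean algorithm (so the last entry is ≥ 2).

523 = 8*62 + 27
62 = 2*27 + 8
27 = 3*8 + 3
8 = 2*3 + 2
3 = 1*2 + 1
2 = 2*1 + 0  (stop)
So 523/62 = [8; 2, 3, 2, 1, 2].

[8; 2, 3, 2, 1, 2]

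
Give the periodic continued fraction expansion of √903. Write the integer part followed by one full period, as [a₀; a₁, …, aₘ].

a₀ = ⌊√903⌋ = 30.
With m₀=0, d₀=1 and mₖ₊₁ = dₖaₖ − mₖ, dₖ₊₁ = (n − mₖ₊₁²)/dₖ, aₖ₊₁ = ⌊(a₀+mₖ₊₁)/dₖ₊₁⌋:
  k=1: m=30, d=3, a=20
  k=2: m=30, d=1, a=60
d=1 and a=2a₀=60 at k=2, so the next step gives (m, d) = (30, 3) again — its k=1 value — and the period has length 2.

[30; 20, 60]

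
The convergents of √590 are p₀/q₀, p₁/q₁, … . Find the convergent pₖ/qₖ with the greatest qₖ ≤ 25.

170/7

√590 = [24; 3, 2, 4, 2, 3, 48, …] (period length 6).
Convergents:
  p_0/q_0 = 24/1
  p_1/q_1 = 73/3
  p_2/q_2 = 170/7
  p_3/q_3 = 753/31
q_2 = 7 ≤ 25 < 31 = q_3, so the answer is 170/7.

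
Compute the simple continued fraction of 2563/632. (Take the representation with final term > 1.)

[4; 18, 17, 2]

2563 = 4*632 + 35
632 = 18*35 + 2
35 = 17*2 + 1
2 = 2*1 + 0  (stop)
So 2563/632 = [4; 18, 17, 2].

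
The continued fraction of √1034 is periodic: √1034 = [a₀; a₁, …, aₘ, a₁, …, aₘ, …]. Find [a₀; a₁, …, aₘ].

[32; 6, 2, 2, 2, 6, 64]

a₀ = ⌊√1034⌋ = 32.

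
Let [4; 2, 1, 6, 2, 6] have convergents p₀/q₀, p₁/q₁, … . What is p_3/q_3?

Using pₖ = aₖpₖ₋₁ + pₖ₋₂, qₖ = aₖqₖ₋₁ + qₖ₋₂ (with p₋₁=1, p₋₂=0, q₋₁=0, q₋₂=1):
  k=0: a=4, p=4, q=1
  k=1: a=2, p=9, q=2
  k=2: a=1, p=13, q=3
  k=3: a=6, p=87, q=20

87/20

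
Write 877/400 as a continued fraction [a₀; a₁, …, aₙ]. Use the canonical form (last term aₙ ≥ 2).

877 = 2·400 + 77
400 = 5·77 + 15
77 = 5·15 + 2
15 = 7·2 + 1
2 = 2·1 + 0  (stop)
So 877/400 = [2; 5, 5, 7, 2].

[2; 5, 5, 7, 2]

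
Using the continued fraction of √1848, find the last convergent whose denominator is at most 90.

√1848 = [42; 1, 84, …] (period length 2).
Convergents:
  p_0/q_0 = 42/1
  p_1/q_1 = 43/1
  p_2/q_2 = 3654/85
  p_3/q_3 = 3697/86
  p_4/q_4 = 314202/7309
q_3 = 86 ≤ 90 < 7309 = q_4, so the answer is 3697/86.

3697/86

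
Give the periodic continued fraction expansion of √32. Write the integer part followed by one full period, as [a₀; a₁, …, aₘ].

a₀ = ⌊√32⌋ = 5.
With m₀=0, d₀=1 and mₖ₊₁ = dₖaₖ − mₖ, dₖ₊₁ = (n − mₖ₊₁²)/dₖ, aₖ₊₁ = ⌊(a₀+mₖ₊₁)/dₖ₊₁⌋:
  k=1: m=5, d=7, a=1
  k=2: m=2, d=4, a=1
  k=3: m=2, d=7, a=1
  k=4: m=5, d=1, a=10
d=1 and a=2a₀=10 at k=4, so the next step gives (m, d) = (5, 7) again — its k=1 value — and the period has length 4.

[5; 1, 1, 1, 10]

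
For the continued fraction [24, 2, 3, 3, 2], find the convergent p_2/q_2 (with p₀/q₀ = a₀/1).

171/7

Using pₖ = aₖpₖ₋₁ + pₖ₋₂, qₖ = aₖqₖ₋₁ + qₖ₋₂ (with p₋₁=1, p₋₂=0, q₋₁=0, q₋₂=1):
  k=0: a=24, p=24, q=1
  k=1: a=2, p=49, q=2
  k=2: a=3, p=171, q=7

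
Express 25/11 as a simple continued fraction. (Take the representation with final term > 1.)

25 = 2·11 + 3
11 = 3·3 + 2
3 = 1·2 + 1
2 = 2·1 + 0  (stop)
So 25/11 = [2; 3, 1, 2].

[2; 3, 1, 2]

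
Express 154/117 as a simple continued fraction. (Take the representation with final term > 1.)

[1; 3, 6, 6]

154 = 1*117 + 37
117 = 3*37 + 6
37 = 6*6 + 1
6 = 6*1 + 0  (stop)
So 154/117 = [1; 3, 6, 6].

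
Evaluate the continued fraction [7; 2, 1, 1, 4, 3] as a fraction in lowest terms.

547/74

Using pₖ = aₖpₖ₋₁ + pₖ₋₂ and qₖ = aₖqₖ₋₁ + qₖ₋₂:
  k=0: a=7, p=7, q=1
  k=1: a=2, p=15, q=2
  k=2: a=1, p=22, q=3
  k=3: a=1, p=37, q=5
  k=4: a=4, p=170, q=23
  k=5: a=3, p=547, q=74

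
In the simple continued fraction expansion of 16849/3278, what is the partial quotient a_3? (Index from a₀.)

16

16849 = 5·3278 + 459   →  a_0 = 5
3278 = 7·459 + 65   →  a_1 = 7
459 = 7·65 + 4   →  a_2 = 7
65 = 16·4 + 1   →  a_3 = 16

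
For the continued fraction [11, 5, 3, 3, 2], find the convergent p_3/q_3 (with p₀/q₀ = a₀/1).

593/53

Using pₖ = aₖpₖ₋₁ + pₖ₋₂, qₖ = aₖqₖ₋₁ + qₖ₋₂ (with p₋₁=1, p₋₂=0, q₋₁=0, q₋₂=1):
  k=0: a=11, p=11, q=1
  k=1: a=5, p=56, q=5
  k=2: a=3, p=179, q=16
  k=3: a=3, p=593, q=53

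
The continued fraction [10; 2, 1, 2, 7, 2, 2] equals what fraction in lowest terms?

3226/311

Fold from the inside: start with 2/1.
  2 + 1/2 = 5/2
  7 + 2/5 = 37/5
  2 + 5/37 = 79/37
  1 + 37/79 = 116/79
  2 + 79/116 = 311/116
  10 + 116/311 = 3226/311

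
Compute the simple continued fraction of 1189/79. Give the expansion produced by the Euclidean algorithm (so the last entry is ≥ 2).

1189 = 15*79 + 4
79 = 19*4 + 3
4 = 1*3 + 1
3 = 3*1 + 0  (stop)
So 1189/79 = [15; 19, 1, 3].

[15; 19, 1, 3]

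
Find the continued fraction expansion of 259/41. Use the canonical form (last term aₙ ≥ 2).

259 = 6*41 + 13
41 = 3*13 + 2
13 = 6*2 + 1
2 = 2*1 + 0  (stop)
So 259/41 = [6; 3, 6, 2].

[6; 3, 6, 2]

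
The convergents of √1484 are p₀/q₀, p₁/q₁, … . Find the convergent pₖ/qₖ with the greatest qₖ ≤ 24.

886/23

√1484 = [38; 1, 1, 10, 1, 1, 76, …] (period length 6).
Convergents:
  p_0/q_0 = 38/1
  p_1/q_1 = 39/1
  p_2/q_2 = 77/2
  p_3/q_3 = 809/21
  p_4/q_4 = 886/23
  p_5/q_5 = 1695/44
q_4 = 23 ≤ 24 < 44 = q_5, so the answer is 886/23.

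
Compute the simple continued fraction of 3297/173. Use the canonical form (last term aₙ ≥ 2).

[19; 17, 3, 3]

3297 = 19×173 + 10
173 = 17×10 + 3
10 = 3×3 + 1
3 = 3×1 + 0  (stop)
So 3297/173 = [19; 17, 3, 3].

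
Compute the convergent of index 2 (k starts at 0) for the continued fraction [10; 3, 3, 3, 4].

Using pₖ = aₖpₖ₋₁ + pₖ₋₂, qₖ = aₖqₖ₋₁ + qₖ₋₂ (with p₋₁=1, p₋₂=0, q₋₁=0, q₋₂=1):
  k=0: a=10, p=10, q=1
  k=1: a=3, p=31, q=3
  k=2: a=3, p=103, q=10

103/10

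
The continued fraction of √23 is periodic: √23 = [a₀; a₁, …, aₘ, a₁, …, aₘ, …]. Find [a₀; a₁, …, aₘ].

a₀ = ⌊√23⌋ = 4.
With m₀=0, d₀=1 and mₖ₊₁ = dₖaₖ − mₖ, dₖ₊₁ = (n − mₖ₊₁²)/dₖ, aₖ₊₁ = ⌊(a₀+mₖ₊₁)/dₖ₊₁⌋:
  k=1: m=4, d=7, a=1
  k=2: m=3, d=2, a=3
  k=3: m=3, d=7, a=1
  k=4: m=4, d=1, a=8
d=1 and a=2a₀=8 at k=4, so the next step gives (m, d) = (4, 7) again — its k=1 value — and the period has length 4.

[4; 1, 3, 1, 8]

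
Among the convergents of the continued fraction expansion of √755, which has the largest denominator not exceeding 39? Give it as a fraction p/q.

577/21

√755 = [27; 2, 10, 2, 54, …] (period length 4).
Convergents:
  p_0/q_0 = 27/1
  p_1/q_1 = 55/2
  p_2/q_2 = 577/21
  p_3/q_3 = 1209/44
q_2 = 21 ≤ 39 < 44 = q_3, so the answer is 577/21.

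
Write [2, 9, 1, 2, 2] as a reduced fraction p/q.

Fold from the inside: start with 2/1.
  2 + 1/2 = 5/2
  1 + 2/5 = 7/5
  9 + 5/7 = 68/7
  2 + 7/68 = 143/68

143/68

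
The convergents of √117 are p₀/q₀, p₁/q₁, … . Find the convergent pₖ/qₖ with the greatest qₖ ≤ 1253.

13510/1249

√117 = [10; 1, 4, 2, 4, 1, 20, …] (period length 6).
Convergents:
  p_0/q_0 = 10/1
  p_1/q_1 = 11/1
  p_2/q_2 = 54/5
  p_3/q_3 = 119/11
  p_4/q_4 = 530/49
  p_5/q_5 = 649/60
  p_6/q_6 = 13510/1249
  p_7/q_7 = 14159/1309
q_6 = 1249 ≤ 1253 < 1309 = q_7, so the answer is 13510/1249.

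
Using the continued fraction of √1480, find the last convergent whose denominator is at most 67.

√1480 = [38; 2, 8, 19, 8, 2, 76, …] (period length 6).
Convergents:
  p_0/q_0 = 38/1
  p_1/q_1 = 77/2
  p_2/q_2 = 654/17
  p_3/q_3 = 12503/325
q_2 = 17 ≤ 67 < 325 = q_3, so the answer is 654/17.

654/17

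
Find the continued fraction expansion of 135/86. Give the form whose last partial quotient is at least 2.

[1; 1, 1, 3, 12]

135 = 1·86 + 49
86 = 1·49 + 37
49 = 1·37 + 12
37 = 3·12 + 1
12 = 12·1 + 0  (stop)
So 135/86 = [1; 1, 1, 3, 12].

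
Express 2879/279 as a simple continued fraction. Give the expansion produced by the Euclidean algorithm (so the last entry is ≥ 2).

[10; 3, 7, 2, 2, 2]

2879 = 10×279 + 89
279 = 3×89 + 12
89 = 7×12 + 5
12 = 2×5 + 2
5 = 2×2 + 1
2 = 2×1 + 0  (stop)
So 2879/279 = [10; 3, 7, 2, 2, 2].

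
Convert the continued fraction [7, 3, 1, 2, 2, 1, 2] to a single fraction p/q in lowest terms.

727/100

Using pₖ = aₖpₖ₋₁ + pₖ₋₂ and qₖ = aₖqₖ₋₁ + qₖ₋₂:
  k=0: a=7, p=7, q=1
  k=1: a=3, p=22, q=3
  k=2: a=1, p=29, q=4
  k=3: a=2, p=80, q=11
  k=4: a=2, p=189, q=26
  k=5: a=1, p=269, q=37
  k=6: a=2, p=727, q=100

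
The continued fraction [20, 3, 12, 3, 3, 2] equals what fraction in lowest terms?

17723/872

Using pₖ = aₖpₖ₋₁ + pₖ₋₂ and qₖ = aₖqₖ₋₁ + qₖ₋₂:
  k=0: a=20, p=20, q=1
  k=1: a=3, p=61, q=3
  k=2: a=12, p=752, q=37
  k=3: a=3, p=2317, q=114
  k=4: a=3, p=7703, q=379
  k=5: a=2, p=17723, q=872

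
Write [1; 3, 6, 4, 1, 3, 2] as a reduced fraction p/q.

1111/844

Using pₖ = aₖpₖ₋₁ + pₖ₋₂ and qₖ = aₖqₖ₋₁ + qₖ₋₂:
  k=0: a=1, p=1, q=1
  k=1: a=3, p=4, q=3
  k=2: a=6, p=25, q=19
  k=3: a=4, p=104, q=79
  k=4: a=1, p=129, q=98
  k=5: a=3, p=491, q=373
  k=6: a=2, p=1111, q=844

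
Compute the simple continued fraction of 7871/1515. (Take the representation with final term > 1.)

[5; 5, 8, 2, 5, 3]

7871 = 5·1515 + 296
1515 = 5·296 + 35
296 = 8·35 + 16
35 = 2·16 + 3
16 = 5·3 + 1
3 = 3·1 + 0  (stop)
So 7871/1515 = [5; 5, 8, 2, 5, 3].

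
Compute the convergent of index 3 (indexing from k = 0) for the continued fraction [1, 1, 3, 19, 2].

Using pₖ = aₖpₖ₋₁ + pₖ₋₂, qₖ = aₖqₖ₋₁ + qₖ₋₂ (with p₋₁=1, p₋₂=0, q₋₁=0, q₋₂=1):
  k=0: a=1, p=1, q=1
  k=1: a=1, p=2, q=1
  k=2: a=3, p=7, q=4
  k=3: a=19, p=135, q=77

135/77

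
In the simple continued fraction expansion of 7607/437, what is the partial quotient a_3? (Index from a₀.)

7607 = 17·437 + 178   →  a_0 = 17
437 = 2·178 + 81   →  a_1 = 2
178 = 2·81 + 16   →  a_2 = 2
81 = 5·16 + 1   →  a_3 = 5

5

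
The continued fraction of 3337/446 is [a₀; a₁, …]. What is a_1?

3337 = 7·446 + 215   →  a_0 = 7
446 = 2·215 + 16   →  a_1 = 2

2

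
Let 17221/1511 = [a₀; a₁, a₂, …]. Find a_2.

17221 = 11·1511 + 600   →  a_0 = 11
1511 = 2·600 + 311   →  a_1 = 2
600 = 1·311 + 289   →  a_2 = 1

1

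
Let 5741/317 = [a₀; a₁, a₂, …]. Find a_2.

17

5741 = 18·317 + 35   →  a_0 = 18
317 = 9·35 + 2   →  a_1 = 9
35 = 17·2 + 1   →  a_2 = 17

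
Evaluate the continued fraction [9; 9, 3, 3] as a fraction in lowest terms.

847/93

Using pₖ = aₖpₖ₋₁ + pₖ₋₂ and qₖ = aₖqₖ₋₁ + qₖ₋₂:
  k=0: a=9, p=9, q=1
  k=1: a=9, p=82, q=9
  k=2: a=3, p=255, q=28
  k=3: a=3, p=847, q=93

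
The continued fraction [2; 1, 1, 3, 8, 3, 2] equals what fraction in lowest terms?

Using pₖ = aₖpₖ₋₁ + pₖ₋₂ and qₖ = aₖqₖ₋₁ + qₖ₋₂:
  k=0: a=2, p=2, q=1
  k=1: a=1, p=3, q=1
  k=2: a=1, p=5, q=2
  k=3: a=3, p=18, q=7
  k=4: a=8, p=149, q=58
  k=5: a=3, p=465, q=181
  k=6: a=2, p=1079, q=420

1079/420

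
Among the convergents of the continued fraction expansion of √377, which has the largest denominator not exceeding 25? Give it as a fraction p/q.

233/12

√377 = [19; 2, 2, 2, 38, …] (period length 4).
Convergents:
  p_0/q_0 = 19/1
  p_1/q_1 = 39/2
  p_2/q_2 = 97/5
  p_3/q_3 = 233/12
  p_4/q_4 = 8951/461
q_3 = 12 ≤ 25 < 461 = q_4, so the answer is 233/12.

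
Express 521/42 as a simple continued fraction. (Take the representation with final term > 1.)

[12; 2, 2, 8]

521 = 12·42 + 17
42 = 2·17 + 8
17 = 2·8 + 1
8 = 8·1 + 0  (stop)
So 521/42 = [12; 2, 2, 8].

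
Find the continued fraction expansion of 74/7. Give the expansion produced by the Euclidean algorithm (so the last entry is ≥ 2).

[10; 1, 1, 3]

74 = 10×7 + 4
7 = 1×4 + 3
4 = 1×3 + 1
3 = 3×1 + 0  (stop)
So 74/7 = [10; 1, 1, 3].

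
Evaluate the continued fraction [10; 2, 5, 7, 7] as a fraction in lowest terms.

Fold from the inside: start with 7/1.
  7 + 1/7 = 50/7
  5 + 7/50 = 257/50
  2 + 50/257 = 564/257
  10 + 257/564 = 5897/564

5897/564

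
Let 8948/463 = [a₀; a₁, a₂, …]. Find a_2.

8948 = 19·463 + 151   →  a_0 = 19
463 = 3·151 + 10   →  a_1 = 3
151 = 15·10 + 1   →  a_2 = 15

15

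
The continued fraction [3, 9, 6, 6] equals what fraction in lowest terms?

1054/339

Fold from the inside: start with 6/1.
  6 + 1/6 = 37/6
  9 + 6/37 = 339/37
  3 + 37/339 = 1054/339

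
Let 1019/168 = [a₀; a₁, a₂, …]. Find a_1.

1019 = 6·168 + 11   →  a_0 = 6
168 = 15·11 + 3   →  a_1 = 15

15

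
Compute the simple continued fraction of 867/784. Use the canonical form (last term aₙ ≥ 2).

[1; 9, 2, 4, 9]

867 = 1·784 + 83
784 = 9·83 + 37
83 = 2·37 + 9
37 = 4·9 + 1
9 = 9·1 + 0  (stop)
So 867/784 = [1; 9, 2, 4, 9].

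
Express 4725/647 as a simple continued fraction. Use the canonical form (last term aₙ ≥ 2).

4725 = 7×647 + 196
647 = 3×196 + 59
196 = 3×59 + 19
59 = 3×19 + 2
19 = 9×2 + 1
2 = 2×1 + 0  (stop)
So 4725/647 = [7; 3, 3, 3, 9, 2].

[7; 3, 3, 3, 9, 2]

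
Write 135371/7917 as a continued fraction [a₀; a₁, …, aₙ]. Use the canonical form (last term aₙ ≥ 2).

135371 = 17·7917 + 782
7917 = 10·782 + 97
782 = 8·97 + 6
97 = 16·6 + 1
6 = 6·1 + 0  (stop)
So 135371/7917 = [17; 10, 8, 16, 6].

[17; 10, 8, 16, 6]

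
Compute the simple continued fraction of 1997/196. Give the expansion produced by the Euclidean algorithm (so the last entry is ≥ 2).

1997 = 10·196 + 37
196 = 5·37 + 11
37 = 3·11 + 4
11 = 2·4 + 3
4 = 1·3 + 1
3 = 3·1 + 0  (stop)
So 1997/196 = [10; 5, 3, 2, 1, 3].

[10; 5, 3, 2, 1, 3]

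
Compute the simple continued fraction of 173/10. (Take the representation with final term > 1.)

[17; 3, 3]

173 = 17*10 + 3
10 = 3*3 + 1
3 = 3*1 + 0  (stop)
So 173/10 = [17; 3, 3].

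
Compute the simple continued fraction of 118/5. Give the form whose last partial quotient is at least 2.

118 = 23·5 + 3
5 = 1·3 + 2
3 = 1·2 + 1
2 = 2·1 + 0  (stop)
So 118/5 = [23; 1, 1, 2].

[23; 1, 1, 2]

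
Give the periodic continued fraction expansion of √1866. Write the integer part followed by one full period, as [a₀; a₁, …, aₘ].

a₀ = ⌊√1866⌋ = 43.
With m₀=0, d₀=1 and mₖ₊₁ = dₖaₖ − mₖ, dₖ₊₁ = (n − mₖ₊₁²)/dₖ, aₖ₊₁ = ⌊(a₀+mₖ₊₁)/dₖ₊₁⌋:
  k=1: m=43, d=17, a=5
  k=2: m=42, d=6, a=14
  k=3: m=42, d=17, a=5
  k=4: m=43, d=1, a=86
d=1 and a=2a₀=86 at k=4, so the next step gives (m, d) = (43, 17) again — its k=1 value — and the period has length 4.

[43; 5, 14, 5, 86]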